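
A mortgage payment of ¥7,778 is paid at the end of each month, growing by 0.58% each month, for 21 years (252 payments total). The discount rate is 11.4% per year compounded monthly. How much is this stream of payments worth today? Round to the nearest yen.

Periodic rate r = 0.114/12 per month; n is counted in months.
Growing ordinary annuity: PV = PMT₁ × [1 − ((1+g)/(1+r))^n] / (r − g) = 7,778 × [1 − ((1+0.0058)/(1+r))^252] / (r − 0.0058) = ¥1,268,857.

¥1,268,857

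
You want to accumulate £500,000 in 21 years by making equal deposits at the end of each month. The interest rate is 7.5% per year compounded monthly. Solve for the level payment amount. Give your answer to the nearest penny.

£820.83

Level ordinary annuity; solve FV = PMT × [((1+r)^n − 1)/r] for PMT.
Periodic rate r = 0.075/12 per month; n is counted in months.
With n = 252: PMT = 500,000 / ([((1+r)^n − 1)/r]) = £820.83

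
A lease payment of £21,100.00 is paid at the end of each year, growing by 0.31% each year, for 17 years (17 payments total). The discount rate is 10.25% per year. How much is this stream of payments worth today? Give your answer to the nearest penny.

£169,683.23

Periodic rate r = 0.1025 per year.
Growing ordinary annuity: PV = PMT₁ × [1 − ((1+g)/(1+r))^n] / (r − g) = 21,100 × [1 − ((1+0.0031)/(1+r))^17] / (r − 0.0031) = £169,683.23.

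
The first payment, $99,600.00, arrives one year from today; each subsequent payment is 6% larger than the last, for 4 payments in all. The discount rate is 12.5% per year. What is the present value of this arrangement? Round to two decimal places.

Periodic rate r = 0.125 per year.
Growing ordinary annuity: PV = PMT₁ × [1 − ((1+g)/(1+r))^n] / (r − g) = 99,600 × [1 − ((1+0.06)/(1+r))^4] / (r − 0.06) = $324,606.89.

$324,606.89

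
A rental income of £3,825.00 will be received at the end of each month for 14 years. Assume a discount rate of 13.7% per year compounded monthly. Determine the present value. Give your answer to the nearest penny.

This is an ordinary annuity: 168 payments of £3,825.00 at the end of each month.
Periodic rate r = 0.137/12 per month; n is counted in months.
PV = PMT × [(1 − (1+r)^−n)/r] = 3,825 × [1 − (1+r)^−168] / r = £285,281.77

£285,281.77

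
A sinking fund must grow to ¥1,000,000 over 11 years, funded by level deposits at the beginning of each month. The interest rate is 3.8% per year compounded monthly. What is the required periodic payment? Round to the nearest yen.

¥6,095

Level annuity due; solve FV = PMT × [((1+r)^n − 1)/r] × (1+r) for PMT.
Periodic rate r = 0.038/12 per month; n is counted in months.
With n = 132: PMT = 1,000,000 / ([((1+r)^n − 1)/r] × (1+r)) = ¥6,095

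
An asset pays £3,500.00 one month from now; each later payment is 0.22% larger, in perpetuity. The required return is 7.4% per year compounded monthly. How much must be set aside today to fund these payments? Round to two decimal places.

Periodic rate r = 0.074/12 per month.
Growing perpetuity (Gordon): PV = PMT₁ / (r − g) = 3,500 / (r − 0.0022) = £882,352.94.

£882,352.94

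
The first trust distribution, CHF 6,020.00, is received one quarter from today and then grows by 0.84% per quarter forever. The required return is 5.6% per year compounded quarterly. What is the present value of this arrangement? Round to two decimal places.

CHF 1,075,000.00

Periodic rate r = 0.056/4 per quarter.
Growing perpetuity (Gordon): PV = PMT₁ / (r − g) = 6,020 / (r − 0.0084) = CHF 1,075,000.00.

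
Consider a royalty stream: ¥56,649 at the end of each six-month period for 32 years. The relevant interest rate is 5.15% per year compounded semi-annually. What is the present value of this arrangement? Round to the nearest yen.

This is an ordinary annuity: 64 payments of ¥56,649 at the end of each six-month period.
Periodic rate r = 0.0515/2 per half-year; n is counted in half-years.
PV = PMT × [(1 − (1+r)^−n)/r] = 56,649 × [1 − (1+r)^−64] / r = ¥1,767,689

¥1,767,689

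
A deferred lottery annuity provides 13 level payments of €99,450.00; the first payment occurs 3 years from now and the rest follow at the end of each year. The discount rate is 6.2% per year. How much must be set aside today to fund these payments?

Ordinary annuity of 13 payments, first payment at period 3.
Periodic rate r = 0.062 per year.
The ordinary-annuity PV formula values the stream one period before the first payment (period 2); discount that back 2 periods:
PV₀ = 99,450 × [1 − (1+r)^−13] / r × (1+r)^−2 = €771,564.23

€771,564.23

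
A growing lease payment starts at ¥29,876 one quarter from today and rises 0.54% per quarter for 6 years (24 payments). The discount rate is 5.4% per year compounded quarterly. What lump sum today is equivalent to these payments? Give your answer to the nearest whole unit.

Periodic rate r = 0.054/4 per quarter; n is counted in quarters.
Growing ordinary annuity: PV = PMT₁ × [1 − ((1+g)/(1+r))^n] / (r − g) = 29,876 × [1 − ((1+0.0054)/(1+r))^24] / (r − 0.0054) = ¥646,106.

¥646,106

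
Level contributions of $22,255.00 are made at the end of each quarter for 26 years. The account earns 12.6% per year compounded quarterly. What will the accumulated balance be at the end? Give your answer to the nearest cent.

This is an ordinary annuity: 104 deposits of $22,255.00 at the end of each quarter.
Periodic rate r = 0.126/4 per quarter; n is counted in quarters.
FV = PMT × [((1+r)^n − 1)/r] = 22,255 × [(1+r)^104 − 1] / r = $17,072,896.33

$17,072,896.33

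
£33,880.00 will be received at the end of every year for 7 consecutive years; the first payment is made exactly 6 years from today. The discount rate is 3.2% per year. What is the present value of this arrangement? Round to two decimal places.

£178,972.21

Ordinary annuity of 7 payments, first payment at period 6.
Periodic rate r = 0.032 per year.
The ordinary-annuity PV formula values the stream one period before the first payment (period 5); discount that back 5 periods:
PV₀ = 33,880 × [1 − (1+r)^−7] / r × (1+r)^−5 = £178,972.21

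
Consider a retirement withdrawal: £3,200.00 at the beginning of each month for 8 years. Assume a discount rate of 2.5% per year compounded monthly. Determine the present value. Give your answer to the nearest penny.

£278,747.42

This is an annuity due: 96 payments of £3,200.00 at the beginning of each month.
Periodic rate r = 0.025/12 per month; n is counted in months.
PV = PMT × [(1 − (1+r)^−n)/r] × (1+r) = 3,200 × [1 − (1+r)^−96] / r × (1+r) = £278,747.42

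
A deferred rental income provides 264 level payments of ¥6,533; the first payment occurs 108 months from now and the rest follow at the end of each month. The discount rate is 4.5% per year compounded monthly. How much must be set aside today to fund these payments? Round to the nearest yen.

Ordinary annuity of 264 payments, first payment at period 108.
Periodic rate r = 0.045/12 per month; n is counted in months.
The ordinary-annuity PV formula values the stream one period before the first payment (period 107); discount that back 107 periods:
PV₀ = 6,533 × [1 − (1+r)^−264] / r × (1+r)^−107 = ¥732,694

¥732,694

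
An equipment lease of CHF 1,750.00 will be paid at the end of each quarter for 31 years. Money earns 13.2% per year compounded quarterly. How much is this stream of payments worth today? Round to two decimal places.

CHF 52,083.88

This is an ordinary annuity: 124 payments of CHF 1,750.00 at the end of each quarter.
Periodic rate r = 0.132/4 per quarter; n is counted in quarters.
PV = PMT × [(1 − (1+r)^−n)/r] = 1,750 × [1 − (1+r)^−124] / r = CHF 52,083.88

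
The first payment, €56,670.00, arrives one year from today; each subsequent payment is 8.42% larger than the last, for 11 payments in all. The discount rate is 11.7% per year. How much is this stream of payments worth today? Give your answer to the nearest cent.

€482,948.73

Periodic rate r = 0.117 per year.
Growing ordinary annuity: PV = PMT₁ × [1 − ((1+g)/(1+r))^n] / (r − g) = 56,670 × [1 − ((1+0.0842)/(1+r))^11] / (r − 0.0842) = €482,948.73.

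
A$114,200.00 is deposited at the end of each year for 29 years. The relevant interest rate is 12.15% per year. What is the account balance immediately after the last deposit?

A$25,197,873.58

This is an ordinary annuity: 29 deposits of A$114,200.00 at the end of each year.
Periodic rate r = 0.1215 per year.
FV = PMT × [((1+r)^n − 1)/r] = 114,200 × [(1+r)^29 − 1] / r = A$25,197,873.58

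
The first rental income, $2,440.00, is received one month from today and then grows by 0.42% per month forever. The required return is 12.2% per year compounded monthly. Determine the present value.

Periodic rate r = 0.122/12 per month.
Growing perpetuity (Gordon): PV = PMT₁ / (r − g) = 2,440 / (r − 0.0042) = $408,938.55.

$408,938.55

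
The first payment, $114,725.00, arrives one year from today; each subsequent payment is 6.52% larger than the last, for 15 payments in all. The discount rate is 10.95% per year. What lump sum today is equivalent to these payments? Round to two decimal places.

$1,184,289.77

Periodic rate r = 0.1095 per year.
Growing ordinary annuity: PV = PMT₁ × [1 − ((1+g)/(1+r))^n] / (r − g) = 114,725 × [1 − ((1+0.0652)/(1+r))^15] / (r − 0.0652) = $1,184,289.77.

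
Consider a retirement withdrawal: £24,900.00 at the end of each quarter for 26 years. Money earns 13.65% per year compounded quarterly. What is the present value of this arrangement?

£707,410.04

This is an ordinary annuity: 104 payments of £24,900.00 at the end of each quarter.
Periodic rate r = 0.1365/4 per quarter; n is counted in quarters.
PV = PMT × [(1 − (1+r)^−n)/r] = 24,900 × [1 − (1+r)^−104] / r = £707,410.04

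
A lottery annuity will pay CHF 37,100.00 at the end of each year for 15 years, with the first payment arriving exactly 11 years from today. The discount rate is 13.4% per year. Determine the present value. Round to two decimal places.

CHF 66,791.39

Ordinary annuity of 15 payments, first payment at period 11.
Periodic rate r = 0.134 per year.
The ordinary-annuity PV formula values the stream one period before the first payment (period 10); discount that back 10 periods:
PV₀ = 37,100 × [1 − (1+r)^−15] / r × (1+r)^−10 = CHF 66,791.39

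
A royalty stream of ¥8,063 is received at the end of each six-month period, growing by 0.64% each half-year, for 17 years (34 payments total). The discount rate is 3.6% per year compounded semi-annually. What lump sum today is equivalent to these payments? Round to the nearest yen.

Periodic rate r = 0.036/2 per half-year; n is counted in half-years.
Growing ordinary annuity: PV = PMT₁ × [1 − ((1+g)/(1+r))^n] / (r − g) = 8,063 × [1 − ((1+0.0064)/(1+r))^34] / (r − 0.0064) = ¥224,309.

¥224,309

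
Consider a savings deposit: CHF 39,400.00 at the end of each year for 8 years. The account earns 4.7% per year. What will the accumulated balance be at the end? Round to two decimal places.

CHF 372,221.70

This is an ordinary annuity: 8 deposits of CHF 39,400.00 at the end of each year.
Periodic rate r = 0.047 per year.
FV = PMT × [((1+r)^n − 1)/r] = 39,400 × [(1+r)^8 − 1] / r = CHF 372,221.70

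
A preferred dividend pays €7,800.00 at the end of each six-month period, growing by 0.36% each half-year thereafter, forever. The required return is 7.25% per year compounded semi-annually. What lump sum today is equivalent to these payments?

Periodic rate r = 0.0725/2 per half-year.
Growing perpetuity (Gordon): PV = PMT₁ / (r − g) = 7,800 / (r − 0.0036) = €238,897.40.

€238,897.40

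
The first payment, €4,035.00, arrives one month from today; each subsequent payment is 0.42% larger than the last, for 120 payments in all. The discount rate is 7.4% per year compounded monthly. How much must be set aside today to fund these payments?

€429,332.90

Periodic rate r = 0.074/12 per month; n is counted in months.
Growing ordinary annuity: PV = PMT₁ × [1 − ((1+g)/(1+r))^n] / (r − g) = 4,035 × [1 − ((1+0.0042)/(1+r))^120] / (r − 0.0042) = €429,332.90.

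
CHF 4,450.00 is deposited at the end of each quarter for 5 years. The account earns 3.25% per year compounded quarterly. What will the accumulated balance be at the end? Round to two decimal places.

This is an ordinary annuity: 20 deposits of CHF 4,450.00 at the end of each quarter.
Periodic rate r = 0.0325/4 per quarter; n is counted in quarters.
FV = PMT × [((1+r)^n − 1)/r] = 4,450 × [(1+r)^20 − 1] / r = CHF 96,216.46

CHF 96,216.46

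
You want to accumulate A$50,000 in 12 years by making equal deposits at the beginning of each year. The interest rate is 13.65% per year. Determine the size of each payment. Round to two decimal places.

Level annuity due; solve FV = PMT × [((1+r)^n − 1)/r] × (1+r) for PMT.
Periodic rate r = 0.1365 per year.
With n = 12: PMT = 50,000 / ([((1+r)^n − 1)/r] × (1+r)) = A$1,648.28

A$1,648.28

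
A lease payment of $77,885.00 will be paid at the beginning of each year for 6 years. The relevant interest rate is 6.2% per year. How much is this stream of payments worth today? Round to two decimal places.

$404,187.60

This is an annuity due: 6 payments of $77,885.00 at the beginning of each year.
Periodic rate r = 0.062 per year.
PV = PMT × [(1 − (1+r)^−n)/r] × (1+r) = 77,885 × [1 − (1+r)^−6] / r × (1+r) = $404,187.60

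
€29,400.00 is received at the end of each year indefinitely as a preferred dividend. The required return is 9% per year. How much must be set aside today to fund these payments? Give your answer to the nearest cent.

Periodic rate r = 0.09 per year.
Level perpetuity: PV = PMT / r = 29,400 / (0.09) = €326,666.67.

€326,666.67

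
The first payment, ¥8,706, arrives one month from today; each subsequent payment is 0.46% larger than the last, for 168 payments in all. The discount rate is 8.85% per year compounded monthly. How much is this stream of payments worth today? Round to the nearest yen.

Periodic rate r = 0.0885/12 per month; n is counted in months.
Growing ordinary annuity: PV = PMT₁ × [1 − ((1+g)/(1+r))^n] / (r − g) = 8,706 × [1 − ((1+0.0046)/(1+r))^168] / (r − 0.0046) = ¥1,163,546.

¥1,163,546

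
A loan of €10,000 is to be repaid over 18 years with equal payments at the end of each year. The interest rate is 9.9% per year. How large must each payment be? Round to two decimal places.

€1,211.49

Level ordinary annuity; solve PV = PMT × [(1 − (1+r)^−n)/r] for PMT.
Periodic rate r = 0.099 per year.
With n = 18: PMT = 10,000 / ([(1 − (1+r)^−n)/r]) = €1,211.49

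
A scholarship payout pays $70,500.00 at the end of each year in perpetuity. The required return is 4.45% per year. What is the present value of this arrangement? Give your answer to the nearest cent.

$1,584,269.66

Periodic rate r = 0.0445 per year.
Level perpetuity: PV = PMT / r = 70,500 / (0.0445) = $1,584,269.66.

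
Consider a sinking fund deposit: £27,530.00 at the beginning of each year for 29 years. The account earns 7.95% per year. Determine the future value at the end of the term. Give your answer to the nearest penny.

£3,062,697.58

This is an annuity due: 29 deposits of £27,530.00 at the beginning of each year.
Periodic rate r = 0.0795 per year.
FV = PMT × [((1+r)^n − 1)/r] × (1+r) = 27,530 × [(1+r)^29 − 1] / r × (1+r) = £3,062,697.58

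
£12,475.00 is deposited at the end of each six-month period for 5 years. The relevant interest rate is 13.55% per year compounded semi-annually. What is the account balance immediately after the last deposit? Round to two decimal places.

£170,539.28

This is an ordinary annuity: 10 deposits of £12,475.00 at the end of each six-month period.
Periodic rate r = 0.1355/2 per half-year; n is counted in half-years.
FV = PMT × [((1+r)^n − 1)/r] = 12,475 × [(1+r)^10 − 1] / r = £170,539.28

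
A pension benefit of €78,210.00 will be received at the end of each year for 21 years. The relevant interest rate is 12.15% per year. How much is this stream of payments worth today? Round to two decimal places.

€585,774.02

This is an ordinary annuity: 21 payments of €78,210.00 at the end of each year.
Periodic rate r = 0.1215 per year.
PV = PMT × [(1 − (1+r)^−n)/r] = 78,210 × [1 − (1+r)^−21] / r = €585,774.02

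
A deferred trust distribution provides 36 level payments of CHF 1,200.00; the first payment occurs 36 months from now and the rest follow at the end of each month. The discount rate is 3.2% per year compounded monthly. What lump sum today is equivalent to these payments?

Ordinary annuity of 36 payments, first payment at period 36.
Periodic rate r = 0.032/12 per month; n is counted in months.
The ordinary-annuity PV formula values the stream one period before the first payment (period 35); discount that back 35 periods:
PV₀ = 1,200 × [1 − (1+r)^−36] / r × (1+r)^−35 = CHF 37,477.71

CHF 37,477.71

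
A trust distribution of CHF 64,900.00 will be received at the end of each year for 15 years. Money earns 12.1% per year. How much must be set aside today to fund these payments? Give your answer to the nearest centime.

CHF 439,675.07

This is an ordinary annuity: 15 payments of CHF 64,900.00 at the end of each year.
Periodic rate r = 0.121 per year.
PV = PMT × [(1 − (1+r)^−n)/r] = 64,900 × [1 − (1+r)^−15] / r = CHF 439,675.07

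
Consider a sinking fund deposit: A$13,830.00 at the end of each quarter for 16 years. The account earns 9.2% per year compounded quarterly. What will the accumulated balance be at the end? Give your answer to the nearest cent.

This is an ordinary annuity: 64 deposits of A$13,830.00 at the end of each quarter.
Periodic rate r = 0.092/4 per quarter; n is counted in quarters.
FV = PMT × [((1+r)^n − 1)/r] = 13,830 × [(1+r)^64 − 1] / r = A$1,975,817.20

A$1,975,817.20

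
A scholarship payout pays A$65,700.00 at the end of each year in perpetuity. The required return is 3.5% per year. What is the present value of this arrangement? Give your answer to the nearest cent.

Periodic rate r = 0.035 per year.
Level perpetuity: PV = PMT / r = 65,700 / (0.035) = A$1,877,142.86.

A$1,877,142.86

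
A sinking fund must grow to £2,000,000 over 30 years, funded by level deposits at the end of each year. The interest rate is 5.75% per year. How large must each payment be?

£26,432.48

Level ordinary annuity; solve FV = PMT × [((1+r)^n − 1)/r] for PMT.
Periodic rate r = 0.0575 per year.
With n = 30: PMT = 2,000,000 / ([((1+r)^n − 1)/r]) = £26,432.48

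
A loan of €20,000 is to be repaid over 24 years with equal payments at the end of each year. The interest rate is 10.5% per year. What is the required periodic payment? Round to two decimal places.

€2,310.37

Level ordinary annuity; solve PV = PMT × [(1 − (1+r)^−n)/r] for PMT.
Periodic rate r = 0.105 per year.
With n = 24: PMT = 20,000 / ([(1 − (1+r)^−n)/r]) = €2,310.37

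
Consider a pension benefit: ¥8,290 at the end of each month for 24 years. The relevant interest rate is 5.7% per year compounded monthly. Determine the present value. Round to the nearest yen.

¥1,299,450

This is an ordinary annuity: 288 payments of ¥8,290 at the end of each month.
Periodic rate r = 0.057/12 per month; n is counted in months.
PV = PMT × [(1 − (1+r)^−n)/r] = 8,290 × [1 − (1+r)^−288] / r = ¥1,299,450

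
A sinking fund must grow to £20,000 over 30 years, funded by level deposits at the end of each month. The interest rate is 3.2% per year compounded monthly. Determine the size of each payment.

£33.16

Level ordinary annuity; solve FV = PMT × [((1+r)^n − 1)/r] for PMT.
Periodic rate r = 0.032/12 per month; n is counted in months.
With n = 360: PMT = 20,000 / ([((1+r)^n − 1)/r]) = £33.16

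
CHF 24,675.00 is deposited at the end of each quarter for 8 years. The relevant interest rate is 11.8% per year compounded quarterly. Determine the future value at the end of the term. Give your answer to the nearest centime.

This is an ordinary annuity: 32 deposits of CHF 24,675.00 at the end of each quarter.
Periodic rate r = 0.118/4 per quarter; n is counted in quarters.
FV = PMT × [((1+r)^n − 1)/r] = 24,675 × [(1+r)^32 − 1] / r = CHF 1,284,255.12

CHF 1,284,255.12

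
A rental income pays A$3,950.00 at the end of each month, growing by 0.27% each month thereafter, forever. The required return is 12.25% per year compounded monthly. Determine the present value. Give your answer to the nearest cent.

Periodic rate r = 0.1225/12 per month.
Growing perpetuity (Gordon): PV = PMT₁ / (r − g) = 3,950 / (r − 0.0027) = A$526,082.13.

A$526,082.13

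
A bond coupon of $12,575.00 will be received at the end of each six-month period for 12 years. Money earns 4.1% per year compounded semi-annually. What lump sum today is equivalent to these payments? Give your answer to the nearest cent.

This is an ordinary annuity: 24 payments of $12,575.00 at the end of each six-month period.
Periodic rate r = 0.041/2 per half-year; n is counted in half-years.
PV = PMT × [(1 − (1+r)^−n)/r] = 12,575 × [1 − (1+r)^−24] / r = $236,500.94

$236,500.94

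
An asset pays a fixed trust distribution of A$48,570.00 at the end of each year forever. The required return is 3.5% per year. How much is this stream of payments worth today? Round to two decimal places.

A$1,387,714.29

Periodic rate r = 0.035 per year.
Level perpetuity: PV = PMT / r = 48,570 / (0.035) = A$1,387,714.29.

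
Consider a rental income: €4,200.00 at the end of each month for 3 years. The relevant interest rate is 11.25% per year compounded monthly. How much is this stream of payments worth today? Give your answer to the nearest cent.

This is an ordinary annuity: 36 payments of €4,200.00 at the end of each month.
Periodic rate r = 0.1125/12 per month; n is counted in months.
PV = PMT × [(1 − (1+r)^−n)/r] = 4,200 × [1 − (1+r)^−36] / r = €127,825.73

€127,825.73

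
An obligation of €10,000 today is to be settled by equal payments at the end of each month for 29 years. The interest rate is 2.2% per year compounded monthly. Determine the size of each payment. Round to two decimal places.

€38.90

Level ordinary annuity; solve PV = PMT × [(1 − (1+r)^−n)/r] for PMT.
Periodic rate r = 0.022/12 per month; n is counted in months.
With n = 348: PMT = 10,000 / ([(1 − (1+r)^−n)/r]) = €38.90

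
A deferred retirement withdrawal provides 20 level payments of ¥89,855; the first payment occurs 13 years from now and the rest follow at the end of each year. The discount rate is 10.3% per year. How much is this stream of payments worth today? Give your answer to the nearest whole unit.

Ordinary annuity of 20 payments, first payment at period 13.
Periodic rate r = 0.103 per year.
The ordinary-annuity PV formula values the stream one period before the first payment (period 12); discount that back 12 periods:
PV₀ = 89,855 × [1 − (1+r)^−20] / r × (1+r)^−12 = ¥231,159

¥231,159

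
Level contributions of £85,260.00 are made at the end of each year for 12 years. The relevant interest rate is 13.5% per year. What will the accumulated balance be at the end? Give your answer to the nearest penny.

This is an ordinary annuity: 12 deposits of £85,260.00 at the end of each year.
Periodic rate r = 0.135 per year.
FV = PMT × [((1+r)^n − 1)/r] = 85,260 × [(1+r)^12 − 1] / r = £2,254,880.22

£2,254,880.22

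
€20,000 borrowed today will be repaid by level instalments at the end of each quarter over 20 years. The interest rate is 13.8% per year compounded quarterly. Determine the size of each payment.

Level ordinary annuity; solve PV = PMT × [(1 − (1+r)^−n)/r] for PMT.
Periodic rate r = 0.138/4 per quarter; n is counted in quarters.
With n = 80: PMT = 20,000 / ([(1 − (1+r)^−n)/r]) = €739.00

€739.00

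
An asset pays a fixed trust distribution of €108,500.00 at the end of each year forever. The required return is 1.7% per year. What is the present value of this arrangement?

€6,382,352.94

Periodic rate r = 0.017 per year.
Level perpetuity: PV = PMT / r = 108,500 / (0.017) = €6,382,352.94.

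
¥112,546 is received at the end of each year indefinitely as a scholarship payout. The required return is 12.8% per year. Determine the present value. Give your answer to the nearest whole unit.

Periodic rate r = 0.128 per year.
Level perpetuity: PV = PMT / r = 112,546 / (0.128) = ¥879,266.

¥879,266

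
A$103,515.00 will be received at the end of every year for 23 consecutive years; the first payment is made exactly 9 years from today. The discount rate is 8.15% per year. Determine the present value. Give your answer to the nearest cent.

A$566,680.85

Ordinary annuity of 23 payments, first payment at period 9.
Periodic rate r = 0.0815 per year.
The ordinary-annuity PV formula values the stream one period before the first payment (period 8); discount that back 8 periods:
PV₀ = 103,515 × [1 − (1+r)^−23] / r × (1+r)^−8 = A$566,680.85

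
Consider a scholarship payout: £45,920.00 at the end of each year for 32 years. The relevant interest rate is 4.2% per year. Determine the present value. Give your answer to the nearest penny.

£800,253.74

This is an ordinary annuity: 32 payments of £45,920.00 at the end of each year.
Periodic rate r = 0.042 per year.
PV = PMT × [(1 − (1+r)^−n)/r] = 45,920 × [1 − (1+r)^−32] / r = £800,253.74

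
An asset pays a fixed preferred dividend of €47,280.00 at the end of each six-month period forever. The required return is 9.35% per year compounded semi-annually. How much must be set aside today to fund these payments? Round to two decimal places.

Periodic rate r = 0.0935/2 per half-year.
Level perpetuity: PV = PMT / r = 47,280 / (0.0935/2) = €1,011,336.90.

€1,011,336.90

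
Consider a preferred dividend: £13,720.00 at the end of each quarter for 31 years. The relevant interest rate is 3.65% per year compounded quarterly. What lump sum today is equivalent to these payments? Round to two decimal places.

This is an ordinary annuity: 124 payments of £13,720.00 at the end of each quarter.
Periodic rate r = 0.0365/4 per quarter; n is counted in quarters.
PV = PMT × [(1 − (1+r)^−n)/r] = 13,720 × [1 − (1+r)^−124] / r = £1,016,094.31

£1,016,094.31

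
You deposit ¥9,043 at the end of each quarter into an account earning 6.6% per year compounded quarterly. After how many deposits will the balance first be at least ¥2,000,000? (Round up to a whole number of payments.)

94 payments

Periodic rate r = 0.066/4 per quarter; n is counted in quarters.
Ordinary annuity FV: 2,000,000 = 9,043 × [((1+r)^n − 1)/r].
(1+r)^n = 1 + 2,000,000 × r / 9,043, so n = ln(1 + 2,000,000·r/9,043) / ln(1+r) = 93.90.
Round up to a whole number of payments: n = 94.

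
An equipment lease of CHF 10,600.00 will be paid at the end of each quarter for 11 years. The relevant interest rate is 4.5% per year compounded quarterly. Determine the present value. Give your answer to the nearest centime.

This is an ordinary annuity: 44 payments of CHF 10,600.00 at the end of each quarter.
Periodic rate r = 0.045/4 per quarter; n is counted in quarters.
PV = PMT × [(1 − (1+r)^−n)/r] = 10,600 × [1 − (1+r)^−44] / r = CHF 366,281.46

CHF 366,281.46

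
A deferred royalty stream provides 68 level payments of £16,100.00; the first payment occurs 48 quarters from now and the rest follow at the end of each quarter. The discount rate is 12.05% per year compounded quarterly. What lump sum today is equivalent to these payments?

£114,854.38

Ordinary annuity of 68 payments, first payment at period 48.
Periodic rate r = 0.1205/4 per quarter; n is counted in quarters.
The ordinary-annuity PV formula values the stream one period before the first payment (period 47); discount that back 47 periods:
PV₀ = 16,100 × [1 − (1+r)^−68] / r × (1+r)^−47 = £114,854.38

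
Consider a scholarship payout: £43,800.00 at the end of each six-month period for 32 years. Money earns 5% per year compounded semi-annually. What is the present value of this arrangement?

This is an ordinary annuity: 64 payments of £43,800.00 at the end of each six-month period.
Periodic rate r = 0.05/2 per half-year; n is counted in half-years.
PV = PMT × [(1 − (1+r)^−n)/r] = 43,800 × [1 − (1+r)^−64] / r = £1,391,249.69

£1,391,249.69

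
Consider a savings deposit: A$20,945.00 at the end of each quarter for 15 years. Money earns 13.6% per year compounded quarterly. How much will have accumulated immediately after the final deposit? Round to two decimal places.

This is an ordinary annuity: 60 deposits of A$20,945.00 at the end of each quarter.
Periodic rate r = 0.136/4 per quarter; n is counted in quarters.
FV = PMT × [((1+r)^n − 1)/r] = 20,945 × [(1+r)^60 − 1] / r = A$3,963,636.25

A$3,963,636.25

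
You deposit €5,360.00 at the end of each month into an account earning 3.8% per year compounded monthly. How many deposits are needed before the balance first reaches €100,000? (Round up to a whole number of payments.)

19 payments

Periodic rate r = 0.038/12 per month; n is counted in months.
Ordinary annuity FV: 100,000 = 5,360 × [((1+r)^n − 1)/r].
(1+r)^n = 1 + 100,000 × r / 5,360, so n = ln(1 + 100,000·r/5,360) / ln(1+r) = 18.16.
Round up to a whole number of payments: n = 19.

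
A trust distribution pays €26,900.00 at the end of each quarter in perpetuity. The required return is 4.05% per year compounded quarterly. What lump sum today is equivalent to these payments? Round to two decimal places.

Periodic rate r = 0.0405/4 per quarter.
Level perpetuity: PV = PMT / r = 26,900 / (0.0405/4) = €2,656,790.12.

€2,656,790.12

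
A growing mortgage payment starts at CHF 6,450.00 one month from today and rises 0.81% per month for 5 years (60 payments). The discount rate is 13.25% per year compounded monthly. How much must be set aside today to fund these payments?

Periodic rate r = 0.1325/12 per month; n is counted in months.
Growing ordinary annuity: PV = PMT₁ × [1 − ((1+g)/(1+r))^n] / (r − g) = 6,450 × [1 − ((1+0.0081)/(1+r))^60] / (r − 0.0081) = CHF 351,693.42.

CHF 351,693.42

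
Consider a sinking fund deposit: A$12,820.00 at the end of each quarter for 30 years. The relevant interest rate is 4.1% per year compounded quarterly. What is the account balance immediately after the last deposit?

This is an ordinary annuity: 120 deposits of A$12,820.00 at the end of each quarter.
Periodic rate r = 0.041/4 per quarter; n is counted in quarters.
FV = PMT × [((1+r)^n − 1)/r] = 12,820 × [(1+r)^120 − 1] / r = A$3,001,601.16

A$3,001,601.16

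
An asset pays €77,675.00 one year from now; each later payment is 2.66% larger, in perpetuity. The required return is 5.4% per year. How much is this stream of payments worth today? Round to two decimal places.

Periodic rate r = 0.054 per year.
Growing perpetuity (Gordon): PV = PMT₁ / (r − g) = 77,675 / (r − 0.0266) = €2,834,854.01.

€2,834,854.01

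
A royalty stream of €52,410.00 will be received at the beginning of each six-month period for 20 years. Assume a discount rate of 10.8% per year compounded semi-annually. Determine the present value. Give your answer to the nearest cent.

This is an annuity due: 40 payments of €52,410.00 at the beginning of each six-month period.
Periodic rate r = 0.108/2 per half-year; n is counted in half-years.
PV = PMT × [(1 − (1+r)^−n)/r] × (1+r) = 52,410 × [1 − (1+r)^−40] / r × (1+r) = €898,159.24

€898,159.24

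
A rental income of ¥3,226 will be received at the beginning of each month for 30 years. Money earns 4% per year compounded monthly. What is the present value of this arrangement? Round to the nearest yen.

This is an annuity due: 360 payments of ¥3,226 at the beginning of each month.
Periodic rate r = 0.04/12 per month; n is counted in months.
PV = PMT × [(1 − (1+r)^−n)/r] × (1+r) = 3,226 × [1 − (1+r)^−360] / r × (1+r) = ¥677,974

¥677,974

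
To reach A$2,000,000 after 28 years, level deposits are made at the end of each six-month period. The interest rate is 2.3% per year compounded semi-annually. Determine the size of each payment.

Level ordinary annuity; solve FV = PMT × [((1+r)^n − 1)/r] for PMT.
Periodic rate r = 0.023/2 per half-year; n is counted in half-years.
With n = 56: PMT = 2,000,000 / ([((1+r)^n − 1)/r]) = A$25,638.24

A$25,638.24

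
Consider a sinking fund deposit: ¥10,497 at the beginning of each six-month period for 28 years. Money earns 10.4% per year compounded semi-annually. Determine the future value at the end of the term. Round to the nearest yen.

¥3,418,076

This is an annuity due: 56 deposits of ¥10,497 at the beginning of each six-month period.
Periodic rate r = 0.104/2 per half-year; n is counted in half-years.
FV = PMT × [((1+r)^n − 1)/r] × (1+r) = 10,497 × [(1+r)^56 − 1] / r × (1+r) = ¥3,418,076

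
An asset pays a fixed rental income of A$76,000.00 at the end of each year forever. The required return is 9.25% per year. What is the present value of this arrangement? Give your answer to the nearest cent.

Periodic rate r = 0.0925 per year.
Level perpetuity: PV = PMT / r = 76,000 / (0.0925) = A$821,621.62.

A$821,621.62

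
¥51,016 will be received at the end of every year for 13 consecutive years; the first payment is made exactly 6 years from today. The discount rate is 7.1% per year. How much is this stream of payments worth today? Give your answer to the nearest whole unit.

¥300,874

Ordinary annuity of 13 payments, first payment at period 6.
Periodic rate r = 0.071 per year.
The ordinary-annuity PV formula values the stream one period before the first payment (period 5); discount that back 5 periods:
PV₀ = 51,016 × [1 − (1+r)^−13] / r × (1+r)^−5 = ¥300,874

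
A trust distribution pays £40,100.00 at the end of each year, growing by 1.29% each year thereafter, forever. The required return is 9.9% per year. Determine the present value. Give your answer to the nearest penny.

£465,737.51

Periodic rate r = 0.099 per year.
Growing perpetuity (Gordon): PV = PMT₁ / (r − g) = 40,100 / (r − 0.0129) = £465,737.51.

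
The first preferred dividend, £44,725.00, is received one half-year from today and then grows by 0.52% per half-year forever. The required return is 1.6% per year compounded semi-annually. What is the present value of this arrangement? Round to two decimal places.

£15,973,214.29

Periodic rate r = 0.016/2 per half-year.
Growing perpetuity (Gordon): PV = PMT₁ / (r − g) = 44,725 / (r − 0.0052) = £15,973,214.29.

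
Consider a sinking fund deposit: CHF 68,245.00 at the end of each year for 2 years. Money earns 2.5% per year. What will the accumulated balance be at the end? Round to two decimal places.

This is an ordinary annuity: 2 deposits of CHF 68,245.00 at the end of each year.
Periodic rate r = 0.025 per year.
FV = PMT × [((1+r)^n − 1)/r] = 68,245 × [(1+r)^2 − 1] / r = CHF 138,196.12

CHF 138,196.12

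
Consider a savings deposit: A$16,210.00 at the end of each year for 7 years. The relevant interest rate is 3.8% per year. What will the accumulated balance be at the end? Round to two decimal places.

This is an ordinary annuity: 7 deposits of A$16,210.00 at the end of each year.
Periodic rate r = 0.038 per year.
FV = PMT × [((1+r)^n − 1)/r] = 16,210 × [(1+r)^7 − 1] / r = A$127,256.68

A$127,256.68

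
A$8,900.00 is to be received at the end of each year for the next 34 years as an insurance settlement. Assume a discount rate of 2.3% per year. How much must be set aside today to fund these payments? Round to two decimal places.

This is an ordinary annuity: 34 payments of A$8,900.00 at the end of each year.
Periodic rate r = 0.023 per year.
PV = PMT × [(1 − (1+r)^−n)/r] = 8,900 × [1 − (1+r)^−34] / r = A$208,352.75

A$208,352.75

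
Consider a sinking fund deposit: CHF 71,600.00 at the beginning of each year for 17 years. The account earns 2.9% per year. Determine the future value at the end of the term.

This is an annuity due: 17 deposits of CHF 71,600.00 at the beginning of each year.
Periodic rate r = 0.029 per year.
FV = PMT × [((1+r)^n − 1)/r] × (1+r) = 71,600 × [(1+r)^17 − 1] / r × (1+r) = CHF 1,589,831.23

CHF 1,589,831.23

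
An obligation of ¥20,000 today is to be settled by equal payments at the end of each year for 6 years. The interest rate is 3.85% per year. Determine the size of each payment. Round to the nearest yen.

¥3,797

Level ordinary annuity; solve PV = PMT × [(1 − (1+r)^−n)/r] for PMT.
Periodic rate r = 0.0385 per year.
With n = 6: PMT = 20,000 / ([(1 − (1+r)^−n)/r]) = ¥3,797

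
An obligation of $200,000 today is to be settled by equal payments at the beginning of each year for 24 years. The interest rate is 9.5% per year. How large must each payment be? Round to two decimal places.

Level annuity due; solve PV = PMT × [(1 − (1+r)^−n)/r] × (1+r) for PMT.
Periodic rate r = 0.095 per year.
With n = 24: PMT = 200,000 / ([(1 − (1+r)^−n)/r] × (1+r)) = $19,567.76

$19,567.76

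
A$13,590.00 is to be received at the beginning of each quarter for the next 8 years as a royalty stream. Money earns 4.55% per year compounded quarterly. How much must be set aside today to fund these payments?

This is an annuity due: 32 payments of A$13,590.00 at the beginning of each quarter.
Periodic rate r = 0.0455/4 per quarter; n is counted in quarters.
PV = PMT × [(1 − (1+r)^−n)/r] × (1+r) = 13,590 × [1 − (1+r)^−32] / r × (1+r) = A$366,940.65

A$366,940.65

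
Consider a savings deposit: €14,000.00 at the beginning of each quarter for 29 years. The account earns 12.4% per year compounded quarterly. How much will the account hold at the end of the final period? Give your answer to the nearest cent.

This is an annuity due: 116 deposits of €14,000.00 at the beginning of each quarter.
Periodic rate r = 0.124/4 per quarter; n is counted in quarters.
FV = PMT × [((1+r)^n − 1)/r] × (1+r) = 14,000 × [(1+r)^116 − 1] / r × (1+r) = €15,604,916.36

€15,604,916.36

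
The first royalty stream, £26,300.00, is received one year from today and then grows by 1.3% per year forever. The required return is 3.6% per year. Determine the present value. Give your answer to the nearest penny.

Periodic rate r = 0.036 per year.
Growing perpetuity (Gordon): PV = PMT₁ / (r − g) = 26,300 / (r − 0.013) = £1,143,478.26.

£1,143,478.26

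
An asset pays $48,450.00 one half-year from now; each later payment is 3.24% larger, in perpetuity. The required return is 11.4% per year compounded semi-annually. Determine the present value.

Periodic rate r = 0.114/2 per half-year.
Growing perpetuity (Gordon): PV = PMT₁ / (r − g) = 48,450 / (r − 0.0324) = $1,969,512.20.

$1,969,512.20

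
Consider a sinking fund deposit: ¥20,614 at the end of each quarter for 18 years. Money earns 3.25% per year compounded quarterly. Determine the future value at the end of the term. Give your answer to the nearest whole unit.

¥2,006,226

This is an ordinary annuity: 72 deposits of ¥20,614 at the end of each quarter.
Periodic rate r = 0.0325/4 per quarter; n is counted in quarters.
FV = PMT × [((1+r)^n − 1)/r] = 20,614 × [(1+r)^72 − 1] / r = ¥2,006,226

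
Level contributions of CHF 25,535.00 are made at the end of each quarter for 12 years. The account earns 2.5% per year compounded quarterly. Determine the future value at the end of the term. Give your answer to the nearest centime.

CHF 1,424,236.69

This is an ordinary annuity: 48 deposits of CHF 25,535.00 at the end of each quarter.
Periodic rate r = 0.025/4 per quarter; n is counted in quarters.
FV = PMT × [((1+r)^n − 1)/r] = 25,535 × [(1+r)^48 − 1] / r = CHF 1,424,236.69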